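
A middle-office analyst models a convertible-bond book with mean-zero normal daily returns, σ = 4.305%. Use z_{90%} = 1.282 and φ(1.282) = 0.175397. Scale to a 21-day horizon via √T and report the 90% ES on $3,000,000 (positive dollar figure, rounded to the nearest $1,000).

σ_{21d} = 4.305% × √21 = 19.728%.
ES multiplier = φ(z)/(1−α) = 0.175397/0.1 = 1.754.
ES = 19.728% × 1.754 = 34.603%; on $3,000,000: $1,038,090.

$1,038,000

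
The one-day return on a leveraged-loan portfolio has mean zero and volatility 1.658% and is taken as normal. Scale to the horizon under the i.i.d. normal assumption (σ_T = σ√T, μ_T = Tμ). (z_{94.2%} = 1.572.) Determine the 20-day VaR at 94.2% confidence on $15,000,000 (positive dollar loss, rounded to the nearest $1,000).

$1,748,000

σ_{20d} = 1.658% × √20 = 7.415%.
VaR = 1.572 × 7.415% = 11.656%.
On $15,000,000: 0.11656 × $15,000,000 = $1,748,400.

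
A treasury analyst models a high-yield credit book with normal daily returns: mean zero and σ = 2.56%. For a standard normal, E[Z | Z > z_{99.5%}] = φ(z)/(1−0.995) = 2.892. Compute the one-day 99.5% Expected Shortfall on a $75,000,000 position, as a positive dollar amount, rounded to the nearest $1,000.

$5,553,000

ES = 2.56% × 2.892 = 7.404%.
On $75,000,000: 0.07404 × $75,000,000 = $5,553,000.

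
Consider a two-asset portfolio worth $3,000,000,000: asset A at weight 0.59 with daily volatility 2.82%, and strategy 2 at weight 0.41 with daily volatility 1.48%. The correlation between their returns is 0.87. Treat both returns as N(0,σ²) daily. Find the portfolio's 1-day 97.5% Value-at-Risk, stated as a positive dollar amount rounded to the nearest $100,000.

σ_p² = 0.59²·2.82² + 0.41²·1.48² + 2·0.87·0.59·0.41·2.82·1.48 = 4.8931 (%²).
σ_p = √4.8931 = 2.212%.
At 97.5%, z = 1.960.
VaR = 1.960 × 2.212% = 4.336%; on $3,000,000,000 that is $130,080,000.

$130,100,000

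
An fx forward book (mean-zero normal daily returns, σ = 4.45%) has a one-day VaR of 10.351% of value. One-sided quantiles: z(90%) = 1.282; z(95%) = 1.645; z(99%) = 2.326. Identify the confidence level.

99%

Implied z = VaR/σ = 10.351 / 4.45 = 2.326.
This matches z(99%) = 2.326.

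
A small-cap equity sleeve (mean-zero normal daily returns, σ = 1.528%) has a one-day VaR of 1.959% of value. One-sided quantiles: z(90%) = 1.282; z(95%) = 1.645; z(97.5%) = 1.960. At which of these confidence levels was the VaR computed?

Implied z = VaR/σ = 1.959 / 1.528 = 1.282.
This matches z(90%) = 1.282.

90%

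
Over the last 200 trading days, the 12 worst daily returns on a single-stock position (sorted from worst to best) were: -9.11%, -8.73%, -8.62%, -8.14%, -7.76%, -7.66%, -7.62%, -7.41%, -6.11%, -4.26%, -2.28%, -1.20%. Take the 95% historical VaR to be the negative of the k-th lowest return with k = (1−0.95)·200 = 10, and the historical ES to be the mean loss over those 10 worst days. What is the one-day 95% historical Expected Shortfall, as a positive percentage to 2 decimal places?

7.54%

The 10 worst returns sum to -75.42%.
ES = −(-75.42%) / 10 = 7.542% ≈ 7.54%.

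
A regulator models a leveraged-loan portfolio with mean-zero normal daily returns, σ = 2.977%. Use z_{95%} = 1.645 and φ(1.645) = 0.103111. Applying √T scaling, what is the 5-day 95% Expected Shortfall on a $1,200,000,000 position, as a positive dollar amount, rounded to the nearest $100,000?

σ_{5d} = 2.977% × √5 = 6.657%.
ES multiplier = φ(z)/(1−α) = 0.103111/0.05 = 2.062.
ES = 6.657% × 2.062 = 13.727%; on $1,200,000,000: $164,724,000.

$164,700,000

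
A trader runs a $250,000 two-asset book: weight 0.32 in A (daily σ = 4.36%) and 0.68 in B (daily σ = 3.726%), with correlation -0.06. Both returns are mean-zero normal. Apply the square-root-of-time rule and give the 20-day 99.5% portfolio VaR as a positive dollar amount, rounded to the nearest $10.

σ_p = √(0.32²·4.36² + 0.68²·3.726² + 2·-0.06·0.32·0.68·4.36·3.726) = 2.818%.
σ_{20d} = 2.818% × √20 = 12.602%.
z(99.5%) = 2.576.
VaR = 2.576 × 12.602% = 32.463%; on $250,000 that is $81,158.

$81,160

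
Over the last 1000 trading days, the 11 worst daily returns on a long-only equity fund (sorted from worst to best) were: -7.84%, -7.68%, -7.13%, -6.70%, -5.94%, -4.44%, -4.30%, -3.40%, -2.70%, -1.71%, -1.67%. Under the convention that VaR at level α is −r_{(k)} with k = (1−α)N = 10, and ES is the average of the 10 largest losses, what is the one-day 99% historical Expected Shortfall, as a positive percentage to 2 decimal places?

5.18%

The 10 worst returns sum to -51.84%.
ES = −(-51.84%) / 10 = 5.184% ≈ 5.18%.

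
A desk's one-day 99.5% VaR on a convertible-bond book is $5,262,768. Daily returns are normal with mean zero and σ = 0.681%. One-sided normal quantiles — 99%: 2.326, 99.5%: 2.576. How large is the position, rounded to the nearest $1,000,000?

VaR as a fraction of value: z·σ = 2.576 × 0.681% = 1.75426%.
Position = $5,262,768 / 0.0175426 = $300,000,000.

$300,000,000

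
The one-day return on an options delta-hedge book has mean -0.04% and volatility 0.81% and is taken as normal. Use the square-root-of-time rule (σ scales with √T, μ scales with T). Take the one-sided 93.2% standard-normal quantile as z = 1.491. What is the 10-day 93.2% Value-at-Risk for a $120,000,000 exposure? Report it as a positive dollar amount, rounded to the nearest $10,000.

$5,060,000

σ_{10d} = 0.81% × √10 = 2.561%; μ_{10d} = 10 × -0.04% = -0.400%.
VaR = −(-0.400%) + 1.491 × 2.561% = 4.218%.
On $120,000,000: 0.04218 × $120,000,000 = $5,061,600.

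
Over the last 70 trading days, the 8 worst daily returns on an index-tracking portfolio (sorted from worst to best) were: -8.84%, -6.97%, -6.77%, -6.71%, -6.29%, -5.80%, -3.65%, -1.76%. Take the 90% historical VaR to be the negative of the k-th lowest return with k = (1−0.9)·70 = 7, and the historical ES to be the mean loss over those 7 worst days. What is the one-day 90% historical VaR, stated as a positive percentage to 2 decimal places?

k = 7; the 7th lowest return is -3.65%, so VaR = 3.65%.

3.65%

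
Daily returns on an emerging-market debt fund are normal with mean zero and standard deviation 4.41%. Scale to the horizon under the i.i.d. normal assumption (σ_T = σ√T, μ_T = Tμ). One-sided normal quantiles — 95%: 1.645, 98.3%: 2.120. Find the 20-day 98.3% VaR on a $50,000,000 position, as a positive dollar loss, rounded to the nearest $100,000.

σ_{20d} = 4.41% × √20 = 19.722%.
VaR = 2.120 × 19.722% = 41.811%.
On $50,000,000: 0.41811 × $50,000,000 = $20,905,500.

$20,900,000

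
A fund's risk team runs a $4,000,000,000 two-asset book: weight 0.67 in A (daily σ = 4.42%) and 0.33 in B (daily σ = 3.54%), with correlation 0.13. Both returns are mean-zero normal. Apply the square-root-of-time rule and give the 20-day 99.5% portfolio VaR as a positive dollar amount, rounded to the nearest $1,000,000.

$1,531,000,000

σ_p = √(0.67²·4.42² + 0.33²·3.54² + 2·0.13·0.67·0.33·4.42·3.54) = 3.322%.
σ_{20d} = 3.322% × √20 = 14.856%.
z(99.5%) = 2.576.
VaR = 2.576 × 14.856% = 38.269%; on $4,000,000,000 that is $1,530,760,000.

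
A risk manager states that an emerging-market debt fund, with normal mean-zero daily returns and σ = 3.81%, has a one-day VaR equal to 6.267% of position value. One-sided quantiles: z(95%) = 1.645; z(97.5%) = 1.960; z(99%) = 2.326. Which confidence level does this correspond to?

Implied z = VaR/σ = 6.267 / 3.81 = 1.645.
This matches z(95%) = 1.645.

95%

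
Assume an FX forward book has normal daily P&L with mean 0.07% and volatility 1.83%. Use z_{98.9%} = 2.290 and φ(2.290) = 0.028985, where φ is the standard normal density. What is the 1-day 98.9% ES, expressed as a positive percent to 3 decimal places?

4.752%

Tail multiplier: φ(z)/(1−α) = 0.028985 / 0.011 = 2.635.
ES = −(0.07%) + 1.83% × 2.635 = 4.752%.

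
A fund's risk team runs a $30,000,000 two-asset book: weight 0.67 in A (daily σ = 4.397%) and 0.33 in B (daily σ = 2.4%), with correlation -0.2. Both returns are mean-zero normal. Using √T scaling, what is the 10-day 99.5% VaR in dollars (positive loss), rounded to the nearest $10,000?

$7,070,000

σ_p = √(0.67²·4.397² + 0.33²·2.4² + 2·-0.2·0.67·0.33·4.397·2.4) = 2.894%.
σ_{10d} = 2.894% × √10 = 9.152%.
z(99.5%) = 2.576.
VaR = 2.576 × 9.152% = 23.576%; on $30,000,000 that is $7,072,800.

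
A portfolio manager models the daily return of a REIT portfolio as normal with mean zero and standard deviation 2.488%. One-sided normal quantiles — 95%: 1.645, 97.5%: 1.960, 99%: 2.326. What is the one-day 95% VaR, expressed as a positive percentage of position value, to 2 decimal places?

4.09%

VaR = z·σ = 1.645 × 2.488% = 4.093%.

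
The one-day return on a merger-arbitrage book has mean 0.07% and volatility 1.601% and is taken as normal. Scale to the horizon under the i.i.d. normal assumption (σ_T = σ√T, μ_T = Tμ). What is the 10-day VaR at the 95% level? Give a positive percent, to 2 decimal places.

7.63%

At 95%, z = 1.645.
σ_{10d} = 1.601% × √10 = 5.063%; μ_{10d} = 10 × 0.07% = 0.700%.
VaR = −(0.700%) + 1.645 × 5.063% = 7.629%.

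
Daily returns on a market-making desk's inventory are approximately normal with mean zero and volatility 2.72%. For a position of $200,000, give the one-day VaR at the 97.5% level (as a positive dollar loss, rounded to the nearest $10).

At 97.5% one-sided, z = 1.960.
VaR = z·σ = 1.960 × 2.72% = 5.331%.
On $200,000: 0.05331 × $200,000 = $10,662.

$10,660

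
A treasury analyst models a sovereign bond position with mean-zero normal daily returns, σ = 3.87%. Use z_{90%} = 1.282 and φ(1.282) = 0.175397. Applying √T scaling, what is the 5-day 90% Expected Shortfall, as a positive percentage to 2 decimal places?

15.18%

σ_{5d} = 3.87% × √5 = 8.654%.
ES multiplier = φ(z)/(1−α) = 0.175397/0.1 = 1.754.
ES = 8.654% × 1.754 = 15.179%.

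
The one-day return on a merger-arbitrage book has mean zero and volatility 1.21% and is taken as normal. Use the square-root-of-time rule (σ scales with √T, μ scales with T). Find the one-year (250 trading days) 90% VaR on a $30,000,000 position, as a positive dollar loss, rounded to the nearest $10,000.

At 90%, z = 1.282.
σ_{250d} = 1.21% × √250 = 19.132%.
VaR = 1.282 × 19.132% = 24.527%.
On $30,000,000: 0.24527 × $30,000,000 = $7,358,100.

$7,360,000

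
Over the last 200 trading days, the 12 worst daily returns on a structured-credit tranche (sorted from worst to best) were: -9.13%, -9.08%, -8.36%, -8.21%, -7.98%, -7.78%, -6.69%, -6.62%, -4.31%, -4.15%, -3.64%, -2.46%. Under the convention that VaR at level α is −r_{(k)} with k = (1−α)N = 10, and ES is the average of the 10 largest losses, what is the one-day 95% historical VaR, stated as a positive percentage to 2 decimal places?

4.15%

k = 10; the 10th lowest return is -4.15%, so VaR = 4.15%.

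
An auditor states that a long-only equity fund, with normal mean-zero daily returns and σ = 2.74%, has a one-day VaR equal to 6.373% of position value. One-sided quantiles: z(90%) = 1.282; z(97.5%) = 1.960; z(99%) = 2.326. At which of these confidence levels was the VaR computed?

99%

Implied z = VaR/σ = 6.373 / 2.74 = 2.326.
This matches z(99%) = 2.326.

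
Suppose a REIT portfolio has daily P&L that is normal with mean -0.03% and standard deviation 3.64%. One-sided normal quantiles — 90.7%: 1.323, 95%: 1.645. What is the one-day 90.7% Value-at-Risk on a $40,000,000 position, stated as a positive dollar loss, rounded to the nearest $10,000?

$1,940,000

VaR = −μ + z·σ = −(-0.03%) + 1.323 × 3.64% = 4.846%.
On $40,000,000: 0.04846 × $40,000,000 = $1,938,400.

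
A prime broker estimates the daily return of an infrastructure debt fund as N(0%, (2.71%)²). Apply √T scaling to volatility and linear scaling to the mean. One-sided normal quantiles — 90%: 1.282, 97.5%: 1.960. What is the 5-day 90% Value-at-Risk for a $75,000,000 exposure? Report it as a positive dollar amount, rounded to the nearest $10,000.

$5,830,000

σ_{5d} = 2.71% × √5 = 6.060%.
VaR = 1.282 × 6.060% = 7.769%.
On $75,000,000: 0.07769 × $75,000,000 = $5,826,750.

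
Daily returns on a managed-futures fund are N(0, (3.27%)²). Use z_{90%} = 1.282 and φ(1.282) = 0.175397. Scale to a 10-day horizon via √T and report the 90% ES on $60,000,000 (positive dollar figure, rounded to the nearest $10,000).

$10,880,000

σ_{10d} = 3.27% × √10 = 10.341%.
ES multiplier = φ(z)/(1−α) = 0.175397/0.1 = 1.754.
ES = 10.341% × 1.754 = 18.138%; on $60,000,000: $10,882,800.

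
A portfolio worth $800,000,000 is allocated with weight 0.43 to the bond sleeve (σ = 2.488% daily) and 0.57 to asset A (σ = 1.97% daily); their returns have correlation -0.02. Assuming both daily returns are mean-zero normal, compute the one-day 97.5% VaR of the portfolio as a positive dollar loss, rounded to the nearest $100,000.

σ_p² = 0.43²·2.488² + 0.57²·1.97² + 2·-0.02·0.43·0.57·2.488·1.97 = 2.3574 (%²).
σ_p = √2.3574 = 1.535%.
At 97.5%, z = 1.960.
VaR = 1.960 × 1.535% = 3.009%; on $800,000,000 that is $24,072,000.

$24,100,000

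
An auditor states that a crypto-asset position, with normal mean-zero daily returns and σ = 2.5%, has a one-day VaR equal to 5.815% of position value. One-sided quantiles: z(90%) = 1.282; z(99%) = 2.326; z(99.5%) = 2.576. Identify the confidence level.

Implied z = VaR/σ = 5.815 / 2.5 = 2.326.
This matches z(99%) = 2.326.

99%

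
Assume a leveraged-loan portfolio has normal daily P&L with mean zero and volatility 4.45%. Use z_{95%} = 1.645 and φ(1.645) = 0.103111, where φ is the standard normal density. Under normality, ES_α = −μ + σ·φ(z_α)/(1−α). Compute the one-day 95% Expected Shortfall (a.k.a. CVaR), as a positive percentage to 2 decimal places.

Tail multiplier: φ(z)/(1−α) = 0.103111 / 0.05 = 2.062.
ES = 4.45% × 2.062 = 9.176%.

9.18%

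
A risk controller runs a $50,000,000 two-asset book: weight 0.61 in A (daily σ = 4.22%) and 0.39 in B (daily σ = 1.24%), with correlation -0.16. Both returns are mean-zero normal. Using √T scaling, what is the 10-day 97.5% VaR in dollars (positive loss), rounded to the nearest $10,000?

$7,880,000

σ_p = √(0.61²·4.22² + 0.39²·1.24² + 2·-0.16·0.61·0.39·4.22·1.24) = 2.542%.
σ_{10d} = 2.542% × √10 = 8.039%.
z(97.5%) = 1.960.
VaR = 1.960 × 8.039% = 15.756%; on $50,000,000 that is $7,878,000.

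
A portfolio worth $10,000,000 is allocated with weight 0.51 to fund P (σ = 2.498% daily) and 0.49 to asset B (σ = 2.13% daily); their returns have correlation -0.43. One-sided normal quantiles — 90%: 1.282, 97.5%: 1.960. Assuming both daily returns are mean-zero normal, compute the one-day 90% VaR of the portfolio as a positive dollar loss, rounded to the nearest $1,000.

$161,000

σ_p² = 0.51²·2.498² + 0.49²·2.13² + 2·-0.43·0.51·0.49·2.498·2.13 = 1.5688 (%²).
σ_p = √1.5688 = 1.253%.
VaR = 1.282 × 1.253% = 1.606%; on $10,000,000 that is $160,600.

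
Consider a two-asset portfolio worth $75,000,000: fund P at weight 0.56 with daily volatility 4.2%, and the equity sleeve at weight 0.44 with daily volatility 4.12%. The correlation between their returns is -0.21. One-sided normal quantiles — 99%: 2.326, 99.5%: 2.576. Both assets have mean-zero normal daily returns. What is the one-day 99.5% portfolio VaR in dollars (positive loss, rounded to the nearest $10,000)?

$5,120,000

σ_p² = 0.56²·4.2² + 0.44²·4.12² + 2·-0.21·0.56·0.44·4.2·4.12 = 7.0274 (%²).
σ_p = √7.0274 = 2.651%.
VaR = 2.576 × 2.651% = 6.829%; on $75,000,000 that is $5,121,750.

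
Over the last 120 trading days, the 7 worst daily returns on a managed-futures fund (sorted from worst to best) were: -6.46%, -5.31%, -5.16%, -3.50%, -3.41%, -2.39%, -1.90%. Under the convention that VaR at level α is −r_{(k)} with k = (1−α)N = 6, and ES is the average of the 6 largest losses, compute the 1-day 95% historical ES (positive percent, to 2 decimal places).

The 6 worst returns sum to -26.23%.
ES = −(-26.23%) / 6 = 4.3716…% ≈ 4.37%.

4.37%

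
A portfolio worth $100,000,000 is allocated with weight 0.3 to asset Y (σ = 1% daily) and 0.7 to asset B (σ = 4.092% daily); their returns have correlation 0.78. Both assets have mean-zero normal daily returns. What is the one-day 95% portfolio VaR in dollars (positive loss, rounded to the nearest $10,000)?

$5,110,000

σ_p² = 0.3²·1² + 0.7²·4.092² + 2·0.78·0.3·0.7·1·4.092 = 9.6353 (%²).
σ_p = √9.6353 = 3.104%.
At 95%, z = 1.645.
VaR = 1.645 × 3.104% = 5.106%; on $100,000,000 that is $5,106,000.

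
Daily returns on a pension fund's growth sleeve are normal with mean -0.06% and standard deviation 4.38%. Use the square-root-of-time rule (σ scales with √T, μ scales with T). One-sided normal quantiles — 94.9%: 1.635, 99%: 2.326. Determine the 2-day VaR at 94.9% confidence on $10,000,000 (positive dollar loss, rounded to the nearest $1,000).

$1,025,000

σ_{2d} = 4.38% × √2 = 6.194%; μ_{2d} = 2 × -0.06% = -0.120%.
VaR = −(-0.120%) + 1.635 × 6.194% = 10.247%.
On $10,000,000: 0.10247 × $10,000,000 = $1,024,700.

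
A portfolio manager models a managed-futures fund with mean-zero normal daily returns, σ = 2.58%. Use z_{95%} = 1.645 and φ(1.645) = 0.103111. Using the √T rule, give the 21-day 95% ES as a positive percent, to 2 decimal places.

σ_{21d} = 2.58% × √21 = 11.823%.
ES multiplier = φ(z)/(1−α) = 0.103111/0.05 = 2.062.
ES = 11.823% × 2.062 = 24.379%.

24.38%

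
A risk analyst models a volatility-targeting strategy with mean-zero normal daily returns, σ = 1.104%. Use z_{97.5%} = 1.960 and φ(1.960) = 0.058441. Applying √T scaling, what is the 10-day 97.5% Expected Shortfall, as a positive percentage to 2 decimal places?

8.16%

σ_{10d} = 1.104% × √10 = 3.491%.
ES multiplier = φ(z)/(1−α) = 0.058441/0.025 = 2.338.
ES = 3.491% × 2.338 = 8.162%.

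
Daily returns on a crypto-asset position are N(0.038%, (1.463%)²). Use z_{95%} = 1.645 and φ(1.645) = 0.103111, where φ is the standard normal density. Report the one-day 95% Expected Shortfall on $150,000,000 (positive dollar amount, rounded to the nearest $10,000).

$4,470,000

Tail multiplier: φ(z)/(1−α) = 0.103111 / 0.05 = 2.062.
ES = −(0.038%) + 1.463% × 2.062 = 2.979%.
On $150,000,000: 0.02979 × $150,000,000 = $4,468,500.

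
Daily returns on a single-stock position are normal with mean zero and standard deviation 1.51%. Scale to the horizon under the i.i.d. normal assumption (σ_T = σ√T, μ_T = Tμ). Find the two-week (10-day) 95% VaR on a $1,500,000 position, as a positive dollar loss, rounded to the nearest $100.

$117,800

At 95%, z = 1.645.
σ_{10d} = 1.51% × √10 = 4.775%.
VaR = 1.645 × 4.775% = 7.855%.
On $1,500,000: 0.07855 × $1,500,000 = $117,825.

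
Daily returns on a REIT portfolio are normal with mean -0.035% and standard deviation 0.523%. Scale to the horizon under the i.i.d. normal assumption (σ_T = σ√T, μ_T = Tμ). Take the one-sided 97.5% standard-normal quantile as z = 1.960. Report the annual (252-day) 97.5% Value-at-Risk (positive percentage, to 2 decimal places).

σ_{252d} = 0.523% × √252 = 8.302%; μ_{252d} = 252 × -0.035% = -8.820%.
VaR = −(-8.820%) + 1.960 × 8.302% = 25.092%.

25.09%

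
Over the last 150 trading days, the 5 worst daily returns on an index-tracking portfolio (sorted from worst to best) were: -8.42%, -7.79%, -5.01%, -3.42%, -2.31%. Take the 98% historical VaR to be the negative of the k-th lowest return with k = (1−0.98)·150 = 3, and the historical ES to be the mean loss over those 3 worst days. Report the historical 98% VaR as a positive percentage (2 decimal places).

5.01%

k = 3; the 3rd lowest return is -5.01%, so VaR = 5.01%.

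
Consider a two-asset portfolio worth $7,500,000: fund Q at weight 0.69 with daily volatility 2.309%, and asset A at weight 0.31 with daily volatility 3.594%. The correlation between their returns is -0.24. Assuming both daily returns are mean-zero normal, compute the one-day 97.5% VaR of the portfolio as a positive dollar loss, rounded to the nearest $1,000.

σ_p² = 0.69²·2.309² + 0.31²·3.594² + 2·-0.24·0.69·0.31·2.309·3.594 = 2.9276 (%²).
σ_p = √2.9276 = 1.711%.
At 97.5%, z = 1.960.
VaR = 1.960 × 1.711% = 3.354%; on $7,500,000 that is $251,550.

$252,000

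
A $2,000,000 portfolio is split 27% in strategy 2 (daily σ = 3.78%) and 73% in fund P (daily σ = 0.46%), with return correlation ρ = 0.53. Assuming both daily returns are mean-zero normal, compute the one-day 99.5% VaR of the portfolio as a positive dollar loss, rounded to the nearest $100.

$63,500

σ_p² = 0.27²·3.78² + 0.73²·0.46² + 2·0.53·0.27·0.73·3.78·0.46 = 1.5177 (%²).
σ_p = √1.5177 = 1.232%.
At 99.5%, z = 2.576.
VaR = 2.576 × 1.232% = 3.174%; on $2,000,000 that is $63,480.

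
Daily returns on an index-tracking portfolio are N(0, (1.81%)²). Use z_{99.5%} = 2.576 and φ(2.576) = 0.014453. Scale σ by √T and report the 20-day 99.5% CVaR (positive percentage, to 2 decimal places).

σ_{20d} = 1.81% × √20 = 8.095%.
ES multiplier = φ(z)/(1−α) = 0.014453/0.005 = 2.891.
ES = 8.095% × 2.891 = 23.403%.

23.40%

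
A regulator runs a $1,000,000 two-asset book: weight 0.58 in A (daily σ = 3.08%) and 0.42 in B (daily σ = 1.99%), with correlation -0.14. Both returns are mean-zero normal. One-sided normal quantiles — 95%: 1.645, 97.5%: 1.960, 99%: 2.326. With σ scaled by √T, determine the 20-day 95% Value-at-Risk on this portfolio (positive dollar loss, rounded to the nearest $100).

$137,100

σ_p = √(0.58²·3.08² + 0.42²·1.99² + 2·-0.14·0.58·0.42·3.08·1.99) = 1.863%.
σ_{20d} = 1.863% × √20 = 8.332%.
VaR = 1.645 × 8.332% = 13.706%; on $1,000,000 that is $137,060.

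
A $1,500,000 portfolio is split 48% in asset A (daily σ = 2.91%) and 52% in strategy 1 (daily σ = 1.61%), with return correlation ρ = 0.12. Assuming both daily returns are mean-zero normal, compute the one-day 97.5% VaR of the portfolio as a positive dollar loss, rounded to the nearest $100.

$50,300

σ_p² = 0.48²·2.91² + 0.52²·1.61² + 2·0.12·0.48·0.52·2.91·1.61 = 2.9326 (%²).
σ_p = √2.9326 = 1.712%.
At 97.5%, z = 1.960.
VaR = 1.960 × 1.712% = 3.356%; on $1,500,000 that is $50,340.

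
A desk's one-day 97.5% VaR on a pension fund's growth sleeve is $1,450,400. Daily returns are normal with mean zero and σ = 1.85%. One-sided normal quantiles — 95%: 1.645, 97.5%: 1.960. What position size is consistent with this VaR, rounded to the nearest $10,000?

VaR as a fraction of value: z·σ = 1.960 × 1.85% = 3.626%.
Position = $1,450,400 / 0.03626 = $40,000,000.

$40,000,000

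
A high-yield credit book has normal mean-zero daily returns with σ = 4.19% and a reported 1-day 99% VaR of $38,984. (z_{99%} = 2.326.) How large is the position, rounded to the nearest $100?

$400,000

VaR as a fraction of value: z·σ = 2.326 × 4.19% = 9.74594%.
Position = $38,984 / 0.0974594 = $400,002.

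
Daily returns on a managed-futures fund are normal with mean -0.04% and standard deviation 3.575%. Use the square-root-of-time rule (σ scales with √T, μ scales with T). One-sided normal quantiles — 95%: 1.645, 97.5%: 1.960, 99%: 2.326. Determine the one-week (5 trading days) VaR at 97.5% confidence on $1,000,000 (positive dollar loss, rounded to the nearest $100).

$158,700

σ_{5d} = 3.575% × √5 = 7.994%; μ_{5d} = 5 × -0.04% = -0.200%.
VaR = −(-0.200%) + 1.960 × 7.994% = 15.868%.
On $1,000,000: 0.15868 × $1,000,000 = $158,680.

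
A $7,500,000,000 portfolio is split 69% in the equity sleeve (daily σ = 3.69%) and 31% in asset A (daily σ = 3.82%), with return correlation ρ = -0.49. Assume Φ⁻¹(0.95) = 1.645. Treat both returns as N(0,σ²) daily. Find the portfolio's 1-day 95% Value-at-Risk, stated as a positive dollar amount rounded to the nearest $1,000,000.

$274,000,000

σ_p² = 0.69²·3.69² + 0.31²·3.82² + 2·-0.49·0.69·0.31·3.69·3.82 = 4.9302 (%²).
σ_p = √4.9302 = 2.220%.
VaR = 1.645 × 2.220% = 3.652%; on $7,500,000,000 that is $273,900,000.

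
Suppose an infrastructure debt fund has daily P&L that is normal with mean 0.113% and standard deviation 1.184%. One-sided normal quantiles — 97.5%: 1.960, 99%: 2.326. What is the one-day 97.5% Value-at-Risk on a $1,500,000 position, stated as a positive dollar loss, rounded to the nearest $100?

VaR = −μ + z·σ = −(0.113%) + 1.960 × 1.184% = 2.208%.
On $1,500,000: 0.02208 × $1,500,000 = $33,120.

$33,100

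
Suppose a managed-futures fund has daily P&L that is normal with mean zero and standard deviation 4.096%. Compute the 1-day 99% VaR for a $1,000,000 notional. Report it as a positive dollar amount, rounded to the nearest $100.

$95,300

At 99% one-sided, z = 2.326.
VaR = z·σ = 2.326 × 4.096% = 9.527%.
On $1,000,000: 0.09527 × $1,000,000 = $95,270.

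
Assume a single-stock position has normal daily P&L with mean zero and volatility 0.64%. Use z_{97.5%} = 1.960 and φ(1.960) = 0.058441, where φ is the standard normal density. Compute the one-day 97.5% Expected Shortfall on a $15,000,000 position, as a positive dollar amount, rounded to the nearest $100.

$224,400

Tail multiplier: φ(z)/(1−α) = 0.058441 / 0.025 = 2.338.
ES = 0.64% × 2.338 = 1.496%.
On $15,000,000: 0.01496 × $15,000,000 = $224,400.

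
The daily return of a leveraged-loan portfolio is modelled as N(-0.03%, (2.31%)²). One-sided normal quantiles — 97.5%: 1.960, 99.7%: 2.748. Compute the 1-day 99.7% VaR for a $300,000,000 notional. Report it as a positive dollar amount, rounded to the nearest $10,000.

VaR = −μ + z·σ = −(-0.03%) + 2.748 × 2.31% = 6.378%.
On $300,000,000: 0.06378 × $300,000,000 = $19,134,000.

$19,130,000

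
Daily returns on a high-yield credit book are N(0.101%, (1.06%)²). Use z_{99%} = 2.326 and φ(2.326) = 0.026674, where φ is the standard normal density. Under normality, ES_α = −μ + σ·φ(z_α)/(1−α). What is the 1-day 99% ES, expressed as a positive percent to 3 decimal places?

Tail multiplier: φ(z)/(1−α) = 0.026674 / 0.01 = 2.667.
ES = −(0.101%) + 1.06% × 2.667 = 2.726%.

2.726%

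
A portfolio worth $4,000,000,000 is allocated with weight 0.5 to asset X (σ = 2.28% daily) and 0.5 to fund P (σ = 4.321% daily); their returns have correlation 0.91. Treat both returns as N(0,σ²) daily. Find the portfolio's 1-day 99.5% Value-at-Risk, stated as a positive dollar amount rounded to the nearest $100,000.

$333,100,000

σ_p² = 0.5²·2.28² + 0.5²·4.321² + 2·0.91·0.5·0.5·2.28·4.321 = 10.4500 (%²).
σ_p = √10.4500 = 3.233%.
At 99.5%, z = 2.576.
VaR = 2.576 × 3.233% = 8.328%; on $4,000,000,000 that is $333,120,000.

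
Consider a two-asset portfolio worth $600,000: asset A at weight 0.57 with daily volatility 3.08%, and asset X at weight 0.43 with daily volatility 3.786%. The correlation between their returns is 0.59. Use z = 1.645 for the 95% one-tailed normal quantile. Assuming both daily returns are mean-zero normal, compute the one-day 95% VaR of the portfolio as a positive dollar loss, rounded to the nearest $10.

$29,780

σ_p² = 0.57²·3.08² + 0.43²·3.786² + 2·0.59·0.57·0.43·3.08·3.786 = 9.1050 (%²).
σ_p = √9.1050 = 3.017%.
VaR = 1.645 × 3.017% = 4.963%; on $600,000 that is $29,778.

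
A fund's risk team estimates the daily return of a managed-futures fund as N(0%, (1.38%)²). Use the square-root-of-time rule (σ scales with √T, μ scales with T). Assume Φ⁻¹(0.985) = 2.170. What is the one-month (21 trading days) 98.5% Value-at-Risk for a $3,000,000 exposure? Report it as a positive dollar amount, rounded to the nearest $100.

$411,700

σ_{21d} = 1.38% × √21 = 6.324%.
VaR = 2.170 × 6.324% = 13.723%.
On $3,000,000: 0.13723 × $3,000,000 = $411,690.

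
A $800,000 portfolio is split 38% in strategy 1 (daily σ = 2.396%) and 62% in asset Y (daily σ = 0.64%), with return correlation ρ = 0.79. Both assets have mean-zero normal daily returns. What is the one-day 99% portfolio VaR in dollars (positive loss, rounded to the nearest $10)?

σ_p² = 0.38²·2.396² + 0.62²·0.64² + 2·0.79·0.38·0.62·2.396·0.64 = 1.5572 (%²).
σ_p = √1.5572 = 1.248%.
At 99%, z = 2.326.
VaR = 2.326 × 1.248% = 2.903%; on $800,000 that is $23,224.

$23,220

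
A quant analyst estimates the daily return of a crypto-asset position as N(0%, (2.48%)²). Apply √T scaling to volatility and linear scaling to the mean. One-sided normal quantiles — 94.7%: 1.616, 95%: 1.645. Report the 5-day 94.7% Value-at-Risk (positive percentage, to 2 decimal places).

σ_{5d} = 2.48% × √5 = 5.545%.
VaR = 1.616 × 5.545% = 8.961%.

8.96%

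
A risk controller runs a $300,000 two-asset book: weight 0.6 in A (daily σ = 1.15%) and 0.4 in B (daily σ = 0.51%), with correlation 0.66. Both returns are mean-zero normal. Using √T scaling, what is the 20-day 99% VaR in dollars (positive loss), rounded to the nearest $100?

$26,200

σ_p = √(0.6²·1.15² + 0.4²·0.51² + 2·0.66·0.6·0.4·1.15·0.51) = 0.839%.
σ_{20d} = 0.839% × √20 = 3.752%.
z(99%) = 2.326.
VaR = 2.326 × 3.752% = 8.727%; on $300,000 that is $26,181.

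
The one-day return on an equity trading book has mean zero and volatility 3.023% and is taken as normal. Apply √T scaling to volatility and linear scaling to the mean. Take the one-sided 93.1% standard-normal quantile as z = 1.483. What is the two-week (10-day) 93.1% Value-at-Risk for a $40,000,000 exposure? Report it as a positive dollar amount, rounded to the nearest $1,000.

$5,671,000

σ_{10d} = 3.023% × √10 = 9.560%.
VaR = 1.483 × 9.560% = 14.177%.
On $40,000,000: 0.14177 × $40,000,000 = $5,670,800.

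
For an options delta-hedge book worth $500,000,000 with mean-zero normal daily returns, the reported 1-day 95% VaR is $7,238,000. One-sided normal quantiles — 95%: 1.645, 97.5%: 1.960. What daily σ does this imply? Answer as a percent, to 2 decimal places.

0.88%

VaR as a fraction: $7,238,000 / $500,000,000 = 1.448%.
σ = VaR / z = 1.448% / 1.645 = 0.880%.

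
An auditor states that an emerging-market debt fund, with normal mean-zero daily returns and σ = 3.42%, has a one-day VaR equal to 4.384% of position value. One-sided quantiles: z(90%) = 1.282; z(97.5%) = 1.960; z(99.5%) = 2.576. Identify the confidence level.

Implied z = VaR/σ = 4.384 / 3.42 = 1.282.
This matches z(90%) = 1.282.

90%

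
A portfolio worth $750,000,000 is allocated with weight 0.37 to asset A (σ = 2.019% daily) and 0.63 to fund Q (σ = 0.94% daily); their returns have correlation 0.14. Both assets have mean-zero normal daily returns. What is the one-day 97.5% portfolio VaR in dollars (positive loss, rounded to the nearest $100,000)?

$14,900,000

σ_p² = 0.37²·2.019² + 0.63²·0.94² + 2·0.14·0.37·0.63·2.019·0.94 = 1.0326 (%²).
σ_p = √1.0326 = 1.016%.
At 97.5%, z = 1.960.
VaR = 1.960 × 1.016% = 1.991%; on $750,000,000 that is $14,932,500.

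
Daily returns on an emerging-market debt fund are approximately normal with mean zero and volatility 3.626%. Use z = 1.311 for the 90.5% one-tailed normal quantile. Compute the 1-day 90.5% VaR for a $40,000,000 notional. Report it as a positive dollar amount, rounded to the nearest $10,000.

$1,900,000

VaR = z·σ = 1.311 × 3.626% = 4.754%.
On $40,000,000: 0.04754 × $40,000,000 = $1,901,600.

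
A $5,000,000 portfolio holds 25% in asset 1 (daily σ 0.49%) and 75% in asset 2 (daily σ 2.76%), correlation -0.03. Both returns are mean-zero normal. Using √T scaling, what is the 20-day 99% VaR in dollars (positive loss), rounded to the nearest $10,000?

$1,080,000

σ_p = √(0.25²·0.49² + 0.75²·2.76² + 2·-0.03·0.25·0.75·0.49·2.76) = 2.070%.
σ_{20d} = 2.070% × √20 = 9.257%.
z(99%) = 2.326.
VaR = 2.326 × 9.257% = 21.532%; on $5,000,000 that is $1,076,600.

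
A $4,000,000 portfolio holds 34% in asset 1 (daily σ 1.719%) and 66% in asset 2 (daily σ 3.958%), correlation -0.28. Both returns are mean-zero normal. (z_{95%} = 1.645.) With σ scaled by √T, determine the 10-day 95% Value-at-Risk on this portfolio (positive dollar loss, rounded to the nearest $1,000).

$523,000

σ_p = √(0.34²·1.719² + 0.66²·3.958² + 2·-0.28·0.34·0.66·1.719·3.958) = 2.512%.
σ_{10d} = 2.512% × √10 = 7.944%.
VaR = 1.645 × 7.944% = 13.068%; on $4,000,000 that is $522,720.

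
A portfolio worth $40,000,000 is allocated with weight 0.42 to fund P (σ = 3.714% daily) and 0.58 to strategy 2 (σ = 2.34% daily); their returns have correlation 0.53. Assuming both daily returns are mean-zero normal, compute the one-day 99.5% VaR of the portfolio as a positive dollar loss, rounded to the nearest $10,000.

$2,630,000

σ_p² = 0.42²·3.714² + 0.58²·2.34² + 2·0.53·0.42·0.58·3.714·2.34 = 6.5193 (%²).
σ_p = √6.5193 = 2.553%.
At 99.5%, z = 2.576.
VaR = 2.576 × 2.553% = 6.577%; on $40,000,000 that is $2,630,800.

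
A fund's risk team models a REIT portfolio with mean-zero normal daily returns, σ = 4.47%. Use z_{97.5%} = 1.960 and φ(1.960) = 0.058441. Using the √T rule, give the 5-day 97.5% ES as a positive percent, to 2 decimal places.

23.37%

σ_{5d} = 4.47% × √5 = 9.995%.
ES multiplier = φ(z)/(1−α) = 0.058441/0.025 = 2.338.
ES = 9.995% × 2.338 = 23.368%.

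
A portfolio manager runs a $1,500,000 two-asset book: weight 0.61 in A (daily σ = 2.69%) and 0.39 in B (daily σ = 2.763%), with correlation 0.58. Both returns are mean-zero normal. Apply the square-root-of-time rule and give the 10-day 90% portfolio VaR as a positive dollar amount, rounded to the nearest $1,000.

$148,000

σ_p = √(0.61²·2.69² + 0.39²·2.763² + 2·0.58·0.61·0.39·2.69·2.763) = 2.430%.
σ_{10d} = 2.430% × √10 = 7.684%.
z(90%) = 1.282.
VaR = 1.282 × 7.684% = 9.851%; on $1,500,000 that is $147,765.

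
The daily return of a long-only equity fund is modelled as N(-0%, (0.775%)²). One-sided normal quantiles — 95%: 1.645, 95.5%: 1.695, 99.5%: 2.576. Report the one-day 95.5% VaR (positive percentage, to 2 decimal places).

VaR = z·σ = 1.695 × 0.775% = 1.314%.

1.31%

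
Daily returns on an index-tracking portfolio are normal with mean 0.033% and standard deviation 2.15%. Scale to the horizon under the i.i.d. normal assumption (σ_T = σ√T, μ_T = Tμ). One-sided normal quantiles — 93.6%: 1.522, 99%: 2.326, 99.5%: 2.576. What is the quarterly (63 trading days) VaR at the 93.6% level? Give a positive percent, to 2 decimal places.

23.89%

σ_{63d} = 2.15% × √63 = 17.065%; μ_{63d} = 63 × 0.033% = 2.079%.
VaR = −(2.079%) + 1.522 × 17.065% = 23.894%.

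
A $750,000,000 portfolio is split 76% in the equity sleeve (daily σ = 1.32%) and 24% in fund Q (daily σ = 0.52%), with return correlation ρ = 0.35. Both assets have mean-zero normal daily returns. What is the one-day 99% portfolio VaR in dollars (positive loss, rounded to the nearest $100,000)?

σ_p² = 0.76²·1.32² + 0.24²·0.52² + 2·0.35·0.76·0.24·1.32·0.52 = 1.1096 (%²).
σ_p = √1.1096 = 1.053%.
At 99%, z = 2.326.
VaR = 2.326 × 1.053% = 2.449%; on $750,000,000 that is $18,367,500.

$18,400,000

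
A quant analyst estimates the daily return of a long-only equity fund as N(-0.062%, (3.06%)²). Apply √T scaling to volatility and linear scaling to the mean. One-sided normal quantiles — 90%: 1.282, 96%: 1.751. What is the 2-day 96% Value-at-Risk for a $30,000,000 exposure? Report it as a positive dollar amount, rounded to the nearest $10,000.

σ_{2d} = 3.06% × √2 = 4.327%; μ_{2d} = 2 × -0.062% = -0.124%.
VaR = −(-0.124%) + 1.751 × 4.327% = 7.701%.
On $30,000,000: 0.07701 × $30,000,000 = $2,310,300.

$2,310,000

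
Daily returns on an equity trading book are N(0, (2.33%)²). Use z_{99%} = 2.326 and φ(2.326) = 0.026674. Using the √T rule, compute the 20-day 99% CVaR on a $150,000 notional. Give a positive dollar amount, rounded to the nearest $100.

$41,700

σ_{20d} = 2.33% × √20 = 10.420%.
ES multiplier = φ(z)/(1−α) = 0.026674/0.01 = 2.667.
ES = 10.420% × 2.667 = 27.790%; on $150,000: $41,685.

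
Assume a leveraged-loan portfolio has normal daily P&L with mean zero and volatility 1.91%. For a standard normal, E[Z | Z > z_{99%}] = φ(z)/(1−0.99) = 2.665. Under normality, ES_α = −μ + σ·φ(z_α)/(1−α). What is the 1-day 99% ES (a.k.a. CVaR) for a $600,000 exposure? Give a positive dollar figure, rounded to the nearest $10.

$30,540

ES = 1.91% × 2.665 = 5.090%.
On $600,000: 0.05090 × $600,000 = $30,540.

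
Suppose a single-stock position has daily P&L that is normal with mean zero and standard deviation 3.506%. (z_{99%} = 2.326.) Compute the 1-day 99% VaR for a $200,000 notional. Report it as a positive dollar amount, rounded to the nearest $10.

VaR = z·σ = 2.326 × 3.506% = 8.155%.
On $200,000: 0.08155 × $200,000 = $16,310.

$16,310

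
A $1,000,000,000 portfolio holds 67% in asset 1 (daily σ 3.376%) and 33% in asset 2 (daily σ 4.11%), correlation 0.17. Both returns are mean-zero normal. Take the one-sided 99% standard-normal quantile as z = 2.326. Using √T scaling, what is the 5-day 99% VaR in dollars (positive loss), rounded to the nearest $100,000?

σ_p = √(0.67²·3.376² + 0.33²·4.11² + 2·0.17·0.67·0.33·3.376·4.11) = 2.828%.
σ_{5d} = 2.828% × √5 = 6.324%.
VaR = 2.326 × 6.324% = 14.710%; on $1,000,000,000 that is $147,100,000.

$147,100,000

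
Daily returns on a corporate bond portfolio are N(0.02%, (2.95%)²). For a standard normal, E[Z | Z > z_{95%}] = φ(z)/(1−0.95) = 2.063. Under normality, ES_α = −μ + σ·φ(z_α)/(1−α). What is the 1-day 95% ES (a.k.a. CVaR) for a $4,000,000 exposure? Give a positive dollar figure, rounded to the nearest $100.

ES = −(0.02%) + 2.95% × 2.063 = 6.066%.
On $4,000,000: 0.06066 × $4,000,000 = $242,640.

$242,600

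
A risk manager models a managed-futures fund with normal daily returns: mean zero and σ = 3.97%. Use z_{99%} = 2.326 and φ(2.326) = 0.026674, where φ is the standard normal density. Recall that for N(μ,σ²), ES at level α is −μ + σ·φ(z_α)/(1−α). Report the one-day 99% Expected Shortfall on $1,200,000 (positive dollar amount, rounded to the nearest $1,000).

$127,000

Tail multiplier: φ(z)/(1−α) = 0.026674 / 0.01 = 2.667.
ES = 3.97% × 2.667 = 10.588%.
On $1,200,000: 0.10588 × $1,200,000 = $127,056.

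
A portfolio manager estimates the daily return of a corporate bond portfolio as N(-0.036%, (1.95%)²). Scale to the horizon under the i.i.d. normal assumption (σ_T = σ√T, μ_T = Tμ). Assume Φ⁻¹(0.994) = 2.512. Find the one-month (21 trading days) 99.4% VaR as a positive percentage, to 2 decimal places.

σ_{21d} = 1.95% × √21 = 8.936%; μ_{21d} = 21 × -0.036% = -0.756%.
VaR = −(-0.756%) + 2.512 × 8.936% = 23.203%.

23.20%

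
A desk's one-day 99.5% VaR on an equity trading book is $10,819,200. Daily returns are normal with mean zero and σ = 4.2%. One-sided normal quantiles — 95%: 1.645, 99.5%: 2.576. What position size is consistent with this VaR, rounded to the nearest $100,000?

VaR as a fraction of value: z·σ = 2.576 × 4.2% = 10.8192%.
Position = $10,819,200 / 0.108192 = $100,000,000.

$100,000,000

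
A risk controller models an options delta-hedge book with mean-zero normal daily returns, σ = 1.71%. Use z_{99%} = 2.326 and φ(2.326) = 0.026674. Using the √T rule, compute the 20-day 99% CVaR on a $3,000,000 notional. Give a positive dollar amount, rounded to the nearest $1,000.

σ_{20d} = 1.71% × √20 = 7.647%.
ES multiplier = φ(z)/(1−α) = 0.026674/0.01 = 2.667.
ES = 7.647% × 2.667 = 20.395%; on $3,000,000: $611,850.

$612,000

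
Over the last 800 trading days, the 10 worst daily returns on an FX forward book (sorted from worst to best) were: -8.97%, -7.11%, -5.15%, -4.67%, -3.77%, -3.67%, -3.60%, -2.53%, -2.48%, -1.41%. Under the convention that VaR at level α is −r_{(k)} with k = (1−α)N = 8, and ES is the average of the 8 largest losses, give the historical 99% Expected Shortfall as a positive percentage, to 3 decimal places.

4.934%

The 8 worst returns sum to -39.47%.
ES = −(-39.47%) / 8 = 4.93375% ≈ 4.934%.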